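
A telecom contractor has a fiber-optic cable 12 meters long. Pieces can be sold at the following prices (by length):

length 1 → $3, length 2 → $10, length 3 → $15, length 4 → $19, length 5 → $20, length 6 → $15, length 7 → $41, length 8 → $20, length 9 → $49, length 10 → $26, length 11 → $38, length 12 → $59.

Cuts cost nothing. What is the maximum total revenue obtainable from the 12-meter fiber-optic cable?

66

Let R[k] be the best obtainable value from length k. For each k, try every first piece i and keep the best of price[i] + R[k−i].
R[1] = 3
R[2] = max(3+3, 10+0) = 10
R[3] = max(3+10, 10+3, 15+0) = 15
R[4] = max(3+15, 10+10, 15+3, 19+0) = 20
R[5] = max(3+20, 10+15, 15+10, 19+3, 20+0) = 25
R[6] = max(3+25, 10+20, 15+15, 19+10, 20+3, 15+0) = 30
R[7] = max(3+30, 10+25, 15+20, …, 15+3, 41+0) = 41
R[8] = max(3+41, 10+30, 15+25, …, 41+3, 20+0) = 44
R[9] = max(3+44, 10+41, 15+30, …, 20+3, 49+0) = 51
R[10] = max(3+51, 10+44, 15+41, …, 49+3, 26+0) = 56
R[11] = max(3+56, 10+51, 15+44, …, 26+3, 38+0) = 61
R[12] = max(3+61, 10+56, 15+51, …, 38+3, 59+0) = 66
One optimal cutting: 7 + 3 + 2 → $41 + $15 + $10 = $66.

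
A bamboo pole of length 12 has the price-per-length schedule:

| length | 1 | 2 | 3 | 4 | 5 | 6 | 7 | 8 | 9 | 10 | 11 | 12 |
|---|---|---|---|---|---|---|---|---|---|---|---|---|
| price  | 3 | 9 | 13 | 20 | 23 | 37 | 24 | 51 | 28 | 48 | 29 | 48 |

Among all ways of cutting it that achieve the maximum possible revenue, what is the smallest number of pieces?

Build r[k] bottom-up: r[k] = max over allowed piece i of (p[i] + r[k−i]).
r[1] = 3
r[2] = 9
r[3] = 13
r[4] = 20
r[5] = 23  (first piece 1, then r[4]=20)
r[6] = 37
r[7] = 40  (first piece 1, then r[6]=37)
r[8] = 51
r[9] = 54  (first piece 1, then r[8]=51)
r[10] = 60  (first piece 2, then r[8]=51)
r[11] = 64  (first piece 3, then r[8]=51)
r[12] = 74  (first piece 6, then r[6]=37)
Maximum revenue is $74.
Now minimize piece count subject to staying optimal: for each k, pieces[k] = 1 + min over i with p[i]+r[k−i]=r[k] of pieces[k−i].
pieces[9] = 2
pieces[10] = 2
pieces[11] = 2
pieces[12] = 2

2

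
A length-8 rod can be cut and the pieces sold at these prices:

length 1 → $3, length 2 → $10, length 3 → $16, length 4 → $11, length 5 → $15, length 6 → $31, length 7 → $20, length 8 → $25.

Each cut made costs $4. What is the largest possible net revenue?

37

Consider every possible first cut. net[k] is the best of p[i]+net[k−i] over all sellable i≤k, charging 4 whenever i<k.
net[1] = 3
net[2] = max(3+3-4, 10+0) = 10
net[3] = max(3+10-4, 10+3-4, 16+0) = 16
net[4] = max(3+16-4, 10+10-4, 16+3-4, 11+0) = 16
net[5] = max(3+16-4, 10+16-4, 16+10-4, 11+3-4, 15+0) = 22
net[6] = max(3+22-4, 10+16-4, 16+16-4, 11+10-4, 15+3-4, 31+0) = 31
net[7] = max(3+31-4, 10+22-4, 16+16-4, …, 31+3-4, 20+0) = 30
net[8] = max(3+30-4, 10+31-4, 16+22-4, …, 20+3-4, 25+0) = 37
One optimal plan: pieces 6 + 2 (1 cut) → $41 − $4 = $37.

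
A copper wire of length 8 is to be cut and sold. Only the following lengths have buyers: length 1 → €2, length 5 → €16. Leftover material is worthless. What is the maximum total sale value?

Let best[k] be the best obtainable value from length k. For each k, try every first piece i and keep the best of price[i] + best[k−i].
best[1] = 2
best[2] = 4  (first piece 1, then best[1]=2)
best[3] = 6  (first piece 1, then best[2]=4)
best[4] = 8  (first piece 1, then best[3]=6)
best[5] = 16
best[6] = 18  (first piece 1, then best[5]=16)
best[7] = 20  (first piece 1, then best[6]=18)
best[8] = 22  (first piece 1, then best[7]=20)
One optimal cutting: 5 + 1 + 1 + 1 → €22.

22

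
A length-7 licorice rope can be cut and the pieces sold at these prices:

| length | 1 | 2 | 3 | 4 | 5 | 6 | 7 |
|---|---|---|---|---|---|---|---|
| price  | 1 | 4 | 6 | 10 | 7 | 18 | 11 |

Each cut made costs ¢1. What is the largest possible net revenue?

Let net[k] be the best obtainable value from length k. For each k, try every first piece i and keep the best of price[i] + net[k−i] minus the 1 cut fee when i<k.
net[1] = 1
net[2] = 4
net[3] = 6
net[4] = 10
net[5] = 10  (first piece 1, then net[4]=10)
net[6] = 18
net[7] = 18  (first piece 1, then net[6]=18)
One optimal plan: pieces 6 + 1 (1 cut) → ¢19 − ¢1 = ¢18.

18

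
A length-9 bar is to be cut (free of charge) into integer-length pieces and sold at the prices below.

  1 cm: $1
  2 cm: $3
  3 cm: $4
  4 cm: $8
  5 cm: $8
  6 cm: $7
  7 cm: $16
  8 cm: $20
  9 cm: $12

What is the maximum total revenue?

21

Consider every possible first cut. v[k] is the best of p[i]+v[k−i] over all sellable i≤k.
v[1] = 1
v[2] = max(1+1, 3+0) = 3
v[3] = max(1+3, 3+1, 4+0) = 4
v[4] = max(1+4, 3+3, 4+1, 8+0) = 8
v[5] = max(1+8, 3+4, 4+3, 8+1, 8+0) = 9
v[6] = max(1+9, 3+8, 4+4, 8+3, 8+1, 7+0) = 11
v[7] = max(1+11, 3+9, 4+8, …, 7+1, 16+0) = 16
v[8] = max(1+16, 3+11, 4+9, …, 16+1, 20+0) = 20
v[9] = max(1+20, 3+16, 4+11, …, 20+1, 12+0) = 21
One optimal cutting: 8 + 1 → $20 + $1 = $21.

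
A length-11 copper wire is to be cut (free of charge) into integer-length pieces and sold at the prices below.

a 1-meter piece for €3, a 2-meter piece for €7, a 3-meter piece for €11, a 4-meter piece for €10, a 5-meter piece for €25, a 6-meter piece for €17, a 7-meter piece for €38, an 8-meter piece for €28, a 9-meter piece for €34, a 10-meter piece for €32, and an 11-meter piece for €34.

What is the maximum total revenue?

Let r[k] be the best obtainable value from length k. For each k, try every first piece i and keep the best of price[i] + r[k−i].
r[1] = 3
r[2] = 7
r[3] = 11
r[4] = 14  (first piece 1, then r[3]=11)
r[5] = 25
r[6] = 28  (first piece 1, then r[5]=25)
r[7] = 38
r[8] = 41  (first piece 1, then r[7]=38)
r[9] = 45  (first piece 2, then r[7]=38)
r[10] = 50  (first piece 5, then r[5]=25)
r[11] = 53  (first piece 1, then r[10]=50)
One optimal cutting: 5 + 5 + 1 → €25 + €25 + €3 = €53.

53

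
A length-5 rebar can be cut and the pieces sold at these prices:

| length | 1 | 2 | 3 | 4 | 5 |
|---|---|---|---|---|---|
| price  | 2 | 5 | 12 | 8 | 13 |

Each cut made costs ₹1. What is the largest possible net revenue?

Consider every possible first cut. r[k] is the best of p[i]+r[k−i] over all sellable i≤k, charging 1 whenever i<k.
r[1] = 2
r[2] = 5
r[3] = 12
r[4] = 13  (first piece 1, then r[3]=12)
r[5] = 16  (first piece 2, then r[3]=12)
One optimal plan: pieces 3 + 2 (1 cut) → ₹17 − ₹1 = ₹16.

16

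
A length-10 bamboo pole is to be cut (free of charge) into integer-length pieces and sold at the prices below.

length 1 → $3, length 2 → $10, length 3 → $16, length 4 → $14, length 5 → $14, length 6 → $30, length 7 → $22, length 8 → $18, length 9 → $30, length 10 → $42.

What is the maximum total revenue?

Consider every possible first cut. v[k] is the best of p[i]+v[k−i] over all sellable i≤k.
v[1] = 3
v[2] = 10
v[3] = 16
v[4] = 20  (first piece 2, then v[2]=10)
v[5] = 26  (first piece 2, then v[3]=16)
v[6] = 32  (first piece 3, then v[3]=16)
v[7] = 36  (first piece 2, then v[5]=26)
v[8] = 42  (first piece 2, then v[6]=32)
v[9] = 48  (first piece 3, then v[6]=32)
v[10] = 52  (first piece 2, then v[8]=42)
One optimal cutting: 3 + 3 + 2 + 2 → $16 + $16 + $10 + $10 = $52.

52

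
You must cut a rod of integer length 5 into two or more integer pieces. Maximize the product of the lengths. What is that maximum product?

6

Let f[k] be the best product for length k (with at least one cut). For each first piece i, the rest contributes max(k−i, f[k−i]).
f[2] = 1×max(1,0) = 1×1 = 1
f[3] = 1×max(2,1) = 1×2 = 2
f[4] = 2×max(2,1) = 2×2 = 4
f[5] = 2×max(3,2) = 2×3 = 6
One optimal split: 3 + 2; product 3×2 = 6.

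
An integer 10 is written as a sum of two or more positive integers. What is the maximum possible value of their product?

36

Let g[k] be the best product for length k (with at least one cut). For each first piece i, the rest contributes max(k−i, g[k−i]).
g[2] = 1*max(1,0) = 1*1 = 1
g[3] = max(1*2, 2*1) = 2
g[4] = max(1*3, 2*2, 3*1) = 4
g[5] = max(1*4, 2*3, 3*2, 4*1) = 6
g[6] = max(1*6, 2*4, 3*3, 4*2, 5*1) = 9
g[7] = max(1*9, 2*6, 3*4, 4*3, 5*2, 6*1) = 12
g[8] = max(1*12, 2*9, 3*6, …, 6*2, 7*1) = 18
g[9] = max(1*18, 2*12, 3*9, …, 7*2, 8*1) = 27
g[10] = max(1*27, 2*18, 3*12, …, 8*2, 9*1) = 36
One optimal split: 3 + 3 + 2 + 2; product 3*3*2*2 = 36.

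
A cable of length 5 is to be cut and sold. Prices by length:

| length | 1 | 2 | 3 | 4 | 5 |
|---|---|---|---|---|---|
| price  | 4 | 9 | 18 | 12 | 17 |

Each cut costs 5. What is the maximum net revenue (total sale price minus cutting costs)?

Let v[k] be the best obtainable value from length k. For each k, try every first piece i and keep the best of price[i] + v[k−i] minus the 5 cut fee when i<k.
v[1] = 4
v[2] = max(4+4-5, 9+0) = 9
v[3] = max(4+9-5, 9+4-5, 18+0) = 18
v[4] = max(4+18-5, 9+9-5, 18+4-5, 12+0) = 17
v[5] = max(4+17-5, 9+18-5, 18+9-5, 12+4-5, 17+0) = 22
One optimal plan: pieces 3 + 2 (1 cut) → 27 − 5 = 22.

22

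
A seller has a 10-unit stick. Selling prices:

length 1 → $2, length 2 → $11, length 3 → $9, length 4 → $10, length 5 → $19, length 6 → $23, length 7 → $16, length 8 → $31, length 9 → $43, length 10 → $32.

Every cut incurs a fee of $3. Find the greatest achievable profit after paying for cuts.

Let net[k] be the best obtainable value from length k. For each k, try every first piece i and keep the best of price[i] + net[k−i] minus the 3 cut fee when i<k.
net[1] = 2
net[2] = max(2+2-3, 11+0) = 11
net[3] = max(2+11-3, 11+2-3, 9+0) = 10
net[4] = max(2+10-3, 11+11-3, 9+2-3, 10+0) = 19
net[5] = max(2+19-3, 11+10-3, 9+11-3, 10+2-3, 19+0) = 19
net[6] = max(2+19-3, 11+19-3, 9+10-3, 10+11-3, 19+2-3, 23+0) = 27
net[7] = max(2+27-3, 11+19-3, 9+19-3, …, 23+2-3, 16+0) = 27
net[8] = max(2+27-3, 11+27-3, 9+19-3, …, 16+2-3, 31+0) = 35
net[9] = max(2+35-3, 11+27-3, 9+27-3, …, 31+2-3, 43+0) = 43
net[10] = max(2+43-3, 11+35-3, 9+27-3, …, 43+2-3, 32+0) = 43
One optimal plan: pieces 2 + 2 + 2 + 2 + 2 (4 cuts) → $55 − $12 = $43.

43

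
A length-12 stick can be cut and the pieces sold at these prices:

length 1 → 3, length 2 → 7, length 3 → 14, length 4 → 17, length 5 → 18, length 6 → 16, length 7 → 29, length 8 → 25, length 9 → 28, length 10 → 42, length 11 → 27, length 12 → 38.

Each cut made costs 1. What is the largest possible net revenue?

Consider every possible first cut. v[k] is the best of p[i]+v[k−i] over all sellable i≤k, charging 1 whenever i<k.
v[1] = 3
v[2] = max(3+3-1, 7+0) = 7
v[3] = max(3+7-1, 7+3-1, 14+0) = 14
v[4] = max(3+14-1, 7+7-1, 14+3-1, 17+0) = 17
v[5] = max(3+17-1, 7+14-1, 14+7-1, 17+3-1, 18+0) = 20
v[6] = max(3+20-1, 7+17-1, 14+14-1, 17+7-1, 18+3-1, 16+0) = 27
v[7] = max(3+27-1, 7+20-1, 14+17-1, …, 16+3-1, 29+0) = 30
v[8] = max(3+30-1, 7+27-1, 14+20-1, …, 29+3-1, 25+0) = 33
v[9] = max(3+33-1, 7+30-1, 14+27-1, …, 25+3-1, 28+0) = 40
v[10] = max(3+40-1, 7+33-1, 14+30-1, …, 28+3-1, 42+0) = 43
v[11] = max(3+43-1, 7+40-1, 14+33-1, …, 42+3-1, 27+0) = 46
v[12] = max(3+46-1, 7+43-1, 14+40-1, …, 27+3-1, 38+0) = 53
One optimal plan: pieces 3 + 3 + 3 + 3 (3 cuts) → 56 − 3 = 53.

53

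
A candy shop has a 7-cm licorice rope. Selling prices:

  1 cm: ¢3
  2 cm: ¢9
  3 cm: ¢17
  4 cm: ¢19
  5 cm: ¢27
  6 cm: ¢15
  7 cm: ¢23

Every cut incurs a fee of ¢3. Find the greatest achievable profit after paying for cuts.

33

Consider every possible first cut. net[k] is the best of p[i]+net[k−i] over all sellable i≤k, charging 3 whenever i<k.
net[1] = 3
net[2] = max(3+3-3, 9+0) = 9
net[3] = max(3+9-3, 9+3-3, 17+0) = 17
net[4] = max(3+17-3, 9+9-3, 17+3-3, 19+0) = 19
net[5] = max(3+19-3, 9+17-3, 17+9-3, 19+3-3, 27+0) = 27
net[6] = max(3+27-3, 9+19-3, 17+17-3, 19+9-3, 27+3-3, 15+0) = 31
net[7] = max(3+31-3, 9+27-3, 17+19-3, …, 15+3-3, 23+0) = 33
One optimal plan: pieces 5 + 2 (1 cut) → ¢36 − ¢3 = ¢33.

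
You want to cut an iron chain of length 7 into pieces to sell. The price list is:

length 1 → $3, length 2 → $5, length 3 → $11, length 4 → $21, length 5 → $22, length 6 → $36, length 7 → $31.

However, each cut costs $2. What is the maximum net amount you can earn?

37

Build r[k] bottom-up: r[k] = max over allowed piece i of (p[i] + r[k−i]) − 2 per cut.
r[1] = 3
r[2] = 5
r[3] = 11
r[4] = 21
r[5] = 22  (first piece 1, then r[4]=21)
r[6] = 36
r[7] = 37  (first piece 1, then r[6]=36)
One optimal plan: pieces 6 + 1 (1 cut) → $39 − $2 = $37.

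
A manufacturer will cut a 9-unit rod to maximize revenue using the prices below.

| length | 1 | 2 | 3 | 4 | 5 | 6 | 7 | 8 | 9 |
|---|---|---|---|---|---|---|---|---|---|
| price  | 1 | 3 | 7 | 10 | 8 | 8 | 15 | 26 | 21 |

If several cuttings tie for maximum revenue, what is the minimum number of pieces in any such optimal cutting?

2

Build r[k] bottom-up: r[k] = max over allowed piece i of (p[i] + r[k−i]).
r[1] = 1
r[2] = max(1+1, 3+0) = 3
r[3] = max(1+3, 3+1, 7+0) = 7
r[4] = max(1+7, 3+3, 7+1, 10+0) = 10
r[5] = max(1+10, 3+7, 7+3, 10+1, 8+0) = 11
r[6] = max(1+11, 3+10, 7+7, 10+3, 8+1, 8+0) = 14
r[7] = max(1+14, 3+11, 7+10, …, 8+1, 15+0) = 17
r[8] = max(1+17, 3+14, 7+11, …, 15+1, 26+0) = 26
r[9] = max(1+26, 3+17, 7+14, …, 26+1, 21+0) = 27
Maximum revenue is 27.
Now minimize piece count subject to staying optimal: for each k, pieces[k] = 1 + min over i with p[i]+r[k−i]=r[k] of pieces[k−i].
pieces[6] = 2
pieces[7] = 2
pieces[8] = 1
pieces[9] = 2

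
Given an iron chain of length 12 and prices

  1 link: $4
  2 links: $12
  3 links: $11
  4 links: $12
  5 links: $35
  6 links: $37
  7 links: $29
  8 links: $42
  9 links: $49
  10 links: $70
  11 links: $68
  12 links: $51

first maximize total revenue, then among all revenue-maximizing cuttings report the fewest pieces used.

Build r[k] bottom-up: r[k] = max over allowed piece i of (p[i] + r[k−i]).
r[1] = 4
r[2] = max(4+4, 12+0) = 12
r[3] = max(4+12, 12+4, 11+0) = 16
r[4] = max(4+16, 12+12, 11+4, 12+0) = 24
r[5] = max(4+24, 12+16, 11+12, 12+4, 35+0) = 35
r[6] = max(4+35, 12+24, 11+16, 12+12, 35+4, 37+0) = 39
r[7] = max(4+39, 12+35, 11+24, …, 37+4, 29+0) = 47
r[8] = max(4+47, 12+39, 11+35, …, 29+4, 42+0) = 51
r[9] = max(4+51, 12+47, 11+39, …, 42+4, 49+0) = 59
r[10] = max(4+59, 12+51, 11+47, …, 49+4, 70+0) = 70
r[11] = max(4+70, 12+59, 11+51, …, 70+4, 68+0) = 74
r[12] = max(4+74, 12+70, 11+59, …, 68+4, 51+0) = 82
Maximum revenue is $82.
Now minimize piece count subject to staying optimal: for each k, pieces[k] = 1 + min over i with p[i]+r[k−i]=r[k] of pieces[k−i].
pieces[9] = 3
pieces[10] = 1
pieces[11] = 2
pieces[12] = 2

2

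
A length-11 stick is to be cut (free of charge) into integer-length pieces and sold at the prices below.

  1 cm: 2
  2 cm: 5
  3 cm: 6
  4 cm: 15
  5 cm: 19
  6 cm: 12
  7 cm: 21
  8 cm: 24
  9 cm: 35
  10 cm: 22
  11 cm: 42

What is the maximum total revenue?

42

Let v[k] be the best obtainable value from length k. For each k, try every first piece i and keep the best of price[i] + v[k−i].
v[1] = 2
v[2] = max(2+2, 5+0) = 5
v[3] = max(2+5, 5+2, 6+0) = 7
v[4] = max(2+7, 5+5, 6+2, 15+0) = 15
v[5] = max(2+15, 5+7, 6+5, 15+2, 19+0) = 19
v[6] = max(2+19, 5+15, 6+7, 15+5, 19+2, 12+0) = 21
v[7] = max(2+21, 5+19, 6+15, …, 12+2, 21+0) = 24
v[8] = max(2+24, 5+21, 6+19, …, 21+2, 24+0) = 30
v[9] = max(2+30, 5+24, 6+21, …, 24+2, 35+0) = 35
v[10] = max(2+35, 5+30, 6+24, …, 35+2, 22+0) = 38
v[11] = max(2+38, 5+35, 6+30, …, 22+2, 42+0) = 42
Best is to sell the whole 11-cm piece uncut for 42.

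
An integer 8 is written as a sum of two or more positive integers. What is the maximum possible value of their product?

Let g[k] be the best product for length k (with at least one cut). For each first piece i, the rest contributes max(k−i, g[k−i]).
g[2] = 1*max(1,0) = 1*1 = 1
g[3] = 1*max(2,1) = 1*2 = 2
g[4] = 2*max(2,1) = 2*2 = 4
g[5] = 2*max(3,2) = 2*3 = 6
g[6] = 3*max(3,2) = 3*3 = 9
g[7] = 2*max(5,6) = 2*6 = 12
g[8] = 2*max(6,9) = 2*9 = 18
One optimal split: 3 + 3 + 2; product 3*3*2 = 18.

18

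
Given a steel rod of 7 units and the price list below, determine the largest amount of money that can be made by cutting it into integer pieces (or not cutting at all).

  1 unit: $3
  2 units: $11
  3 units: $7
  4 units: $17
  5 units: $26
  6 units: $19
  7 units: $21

Consider every possible first cut. best[k] is the best of p[i]+best[k−i] over all sellable i≤k.
best[1] = 3
best[2] = 11
best[3] = 14  (first piece 1, then best[2]=11)
best[4] = 22  (first piece 2, then best[2]=11)
best[5] = 26
best[6] = 33  (first piece 2, then best[4]=22)
best[7] = 37  (first piece 2, then best[5]=26)
One optimal cutting: 5 + 2 → $26 + $11 = $37.

37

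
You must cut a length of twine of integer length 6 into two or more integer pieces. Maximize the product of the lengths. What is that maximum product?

Fill m[k] for k=2..6: at each k try every first piece i and multiply by the better of (k−i) uncut or m[k−i].
m[2] = 1·max(1,0) = 1·1 = 1
m[3] = max(1·2, 2·1) = 2
m[4] = max(1·3, 2·2, 3·1) = 4
m[5] = max(1·4, 2·3, 3·2, 4·1) = 6
m[6] = max(1·6, 2·4, 3·3, 4·2, 5·1) = 9
One optimal split: 3 + 3; product 3·3 = 9.

9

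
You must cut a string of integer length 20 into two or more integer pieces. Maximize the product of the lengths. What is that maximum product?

1458

Fill prod[k] for k=2..20: at each k try every first piece i and multiply by the better of (k−i) uncut or prod[k−i].
prod[2] = 1×max(1,0) = 1×1 = 1
prod[3] = 1×max(2,1) = 1×2 = 2
prod[4] = 2×max(2,1) = 2×2 = 4
prod[5] = 2×max(3,2) = 2×3 = 6
prod[6] = 3×max(3,2) = 3×3 = 9
prod[7] = 2×max(5,6) = 2×6 = 12
prod[8] = 2×max(6,9) = 2×9 = 18
prod[9] = 3×max(6,9) = 3×9 = 27
prod[10] = 2×max(8,18) = 2×18 = 36
prod[11] = 2×max(9,27) = 2×27 = 54
prod[12] = 3×max(9,27) = 3×27 = 81
prod[13] = 2×max(11,54) = 2×54 = 108
prod[14] = 2×max(12,81) = 2×81 = 162
prod[15] = 3×max(12,81) = 3×81 = 243
prod[16] = 2×max(14,162) = 2×162 = 324
prod[17] = 2×max(15,243) = 2×243 = 486
prod[18] = 3×max(15,243) = 3×243 = 729
prod[19] = 2×max(17,486) = 2×486 = 972
prod[20] = 2×max(18,729) = 2×729 = 1458
One optimal split: 3 + 3 + 3 + 3 + 3 + 3 + 2; product 3×3×3×3×3×3×2 = 1458.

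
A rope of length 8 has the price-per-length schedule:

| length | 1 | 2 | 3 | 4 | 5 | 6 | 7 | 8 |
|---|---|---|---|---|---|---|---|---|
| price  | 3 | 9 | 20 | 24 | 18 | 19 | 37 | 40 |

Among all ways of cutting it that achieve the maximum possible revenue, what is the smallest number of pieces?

3

Consider every possible first cut. r[k] is the best of p[i]+r[k−i] over all sellable i≤k.
r[1] = 3
r[2] = 9
r[3] = 20
r[4] = 24
r[5] = 29  (first piece 2, then r[3]=20)
r[6] = 40  (first piece 3, then r[3]=20)
r[7] = 44  (first piece 3, then r[4]=24)
r[8] = 49  (first piece 2, then r[6]=40)
Maximum revenue is $49.
Now minimize piece count subject to staying optimal: for each k, pieces[k] = 1 + min over i with p[i]+r[k−i]=r[k] of pieces[k−i].
pieces[5] = 2
pieces[6] = 2
pieces[7] = 2
pieces[8] = 3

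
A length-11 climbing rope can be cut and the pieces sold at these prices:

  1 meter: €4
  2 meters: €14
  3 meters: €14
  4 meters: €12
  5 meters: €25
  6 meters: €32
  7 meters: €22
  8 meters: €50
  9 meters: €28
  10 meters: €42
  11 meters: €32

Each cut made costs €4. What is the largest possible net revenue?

Let net[k] be the best obtainable value from length k. For each k, try every first piece i and keep the best of price[i] + net[k−i] minus the 4 cut fee when i<k.
net[1] = 4
net[2] = 14
net[3] = 14  (first piece 1, then net[2]=14)
net[4] = 24  (first piece 2, then net[2]=14)
net[5] = 25
net[6] = 34  (first piece 2, then net[4]=24)
net[7] = 35  (first piece 2, then net[5]=25)
net[8] = 50
net[9] = 50  (first piece 1, then net[8]=50)
net[10] = 60  (first piece 2, then net[8]=50)
net[11] = 60  (first piece 1, then net[10]=60)
One optimal plan: pieces 8 + 2 + 1 (2 cuts) → €68 − €8 = €60.

60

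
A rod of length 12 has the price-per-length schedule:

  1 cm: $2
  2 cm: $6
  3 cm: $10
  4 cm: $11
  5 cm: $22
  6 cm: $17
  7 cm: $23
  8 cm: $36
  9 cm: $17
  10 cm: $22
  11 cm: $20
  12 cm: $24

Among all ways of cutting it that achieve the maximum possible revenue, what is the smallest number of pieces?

Let r[k] be the best obtainable value from length k. For each k, try every first piece i and keep the best of price[i] + r[k−i].
r[1] = 2
r[2] = max(2+2, 6+0) = 6
r[3] = max(2+6, 6+2, 10+0) = 10
r[4] = max(2+10, 6+6, 10+2, 11+0) = 12
r[5] = max(2+12, 6+10, 10+6, 11+2, 22+0) = 22
r[6] = max(2+22, 6+12, 10+10, 11+6, 22+2, 17+0) = 24
r[7] = max(2+24, 6+22, 10+12, …, 17+2, 23+0) = 28
r[8] = max(2+28, 6+24, 10+22, …, 23+2, 36+0) = 36
r[9] = max(2+36, 6+28, 10+24, …, 36+2, 17+0) = 38
r[10] = max(2+38, 6+36, 10+28, …, 17+2, 22+0) = 44
r[11] = max(2+44, 6+38, 10+36, …, 22+2, 20+0) = 46
r[12] = max(2+46, 6+44, 10+38, …, 20+2, 24+0) = 50
Maximum revenue is $50.
Now minimize piece count subject to staying optimal: for each k, pieces[k] = 1 + min over i with p[i]+r[k−i]=r[k] of pieces[k−i].
pieces[9] = 2
pieces[10] = 2
pieces[11] = 2
pieces[12] = 3

3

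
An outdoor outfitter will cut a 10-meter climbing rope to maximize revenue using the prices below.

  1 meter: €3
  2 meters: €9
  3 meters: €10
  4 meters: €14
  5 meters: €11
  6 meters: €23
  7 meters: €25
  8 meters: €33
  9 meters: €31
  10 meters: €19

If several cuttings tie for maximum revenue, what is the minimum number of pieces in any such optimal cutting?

Build r[k] bottom-up: r[k] = max over allowed piece i of (p[i] + r[k−i]).
r[1] = 3
r[2] = max(3+3, 9+0) = 9
r[3] = max(3+9, 9+3, 10+0) = 12
r[4] = max(3+12, 9+9, 10+3, 14+0) = 18
r[5] = max(3+18, 9+12, 10+9, 14+3, 11+0) = 21
r[6] = max(3+21, 9+18, 10+12, 14+9, 11+3, 23+0) = 27
r[7] = max(3+27, 9+21, 10+18, …, 23+3, 25+0) = 30
r[8] = max(3+30, 9+27, 10+21, …, 25+3, 33+0) = 36
r[9] = max(3+36, 9+30, 10+27, …, 33+3, 31+0) = 39
r[10] = max(3+39, 9+36, 10+30, …, 31+3, 19+0) = 45
Maximum revenue is €45.
Now minimize piece count subject to staying optimal: for each k, pieces[k] = 1 + min over i with p[i]+r[k−i]=r[k] of pieces[k−i].
pieces[7] = 4
pieces[8] = 4
pieces[9] = 5
pieces[10] = 5

5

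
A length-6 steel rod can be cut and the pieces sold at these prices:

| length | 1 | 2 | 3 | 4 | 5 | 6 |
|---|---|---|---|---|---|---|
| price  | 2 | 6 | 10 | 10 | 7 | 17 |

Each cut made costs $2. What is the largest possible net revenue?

Build r[k] bottom-up: r[k] = max over allowed piece i of (p[i] + r[k−i]) − 2 per cut.
r[1] = 2
r[2] = 6
r[3] = 10
r[4] = 10  (first piece 1, then r[3]=10)
r[5] = 14  (first piece 2, then r[3]=10)
r[6] = 18  (first piece 3, then r[3]=10)
One optimal plan: pieces 3 + 3 (1 cut) → $20 − $2 = $18.

18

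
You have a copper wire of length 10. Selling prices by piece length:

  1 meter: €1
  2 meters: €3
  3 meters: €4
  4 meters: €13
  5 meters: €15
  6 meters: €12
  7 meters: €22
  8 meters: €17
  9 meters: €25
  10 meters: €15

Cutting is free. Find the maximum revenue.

30

Consider every possible first cut. r[k] is the best of p[i]+r[k−i] over all sellable i≤k.
r[1] = 1
r[2] = max(1+1, 3+0) = 3
r[3] = max(1+3, 3+1, 4+0) = 4
r[4] = max(1+4, 3+3, 4+1, 13+0) = 13
r[5] = max(1+13, 3+4, 4+3, 13+1, 15+0) = 15
r[6] = max(1+15, 3+13, 4+4, 13+3, 15+1, 12+0) = 16
r[7] = max(1+16, 3+15, 4+13, …, 12+1, 22+0) = 22
r[8] = max(1+22, 3+16, 4+15, …, 22+1, 17+0) = 26
r[9] = max(1+26, 3+22, 4+16, …, 17+1, 25+0) = 28
r[10] = max(1+28, 3+26, 4+22, …, 25+1, 15+0) = 30
One optimal cutting: 5 + 5 → €15 + €15 = €30.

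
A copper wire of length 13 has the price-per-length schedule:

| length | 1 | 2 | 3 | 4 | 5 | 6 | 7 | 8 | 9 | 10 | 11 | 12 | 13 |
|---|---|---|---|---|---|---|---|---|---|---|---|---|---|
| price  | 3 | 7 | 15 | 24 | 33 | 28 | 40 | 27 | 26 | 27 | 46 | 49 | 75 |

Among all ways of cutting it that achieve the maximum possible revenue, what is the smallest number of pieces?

3

Consider every possible first cut. r[k] is the best of p[i]+r[k−i] over all sellable i≤k.
r[1] = 3
r[2] = max(3+3, 7+0) = 7
r[3] = max(3+7, 7+3, 15+0) = 15
r[4] = max(3+15, 7+7, 15+3, 24+0) = 24
r[5] = max(3+24, 7+15, 15+7, 24+3, 33+0) = 33
r[6] = max(3+33, 7+24, 15+15, 24+7, 33+3, 28+0) = 36
r[7] = max(3+36, 7+33, 15+24, …, 28+3, 40+0) = 40
r[8] = max(3+40, 7+36, 15+33, …, 40+3, 27+0) = 48
r[9] = max(3+48, 7+40, 15+36, …, 27+3, 26+0) = 57
r[10] = max(3+57, 7+48, 15+40, …, 26+3, 27+0) = 66
r[11] = max(3+66, 7+57, 15+48, …, 27+3, 46+0) = 69
r[12] = max(3+69, 7+66, 15+57, …, 46+3, 49+0) = 73
r[13] = max(3+73, 7+69, 15+66, …, 49+3, 75+0) = 81
Maximum revenue is €81.
Now minimize piece count subject to staying optimal: for each k, pieces[k] = 1 + min over i with p[i]+r[k−i]=r[k] of pieces[k−i].
pieces[10] = 2
pieces[11] = 3
pieces[12] = 2
pieces[13] = 3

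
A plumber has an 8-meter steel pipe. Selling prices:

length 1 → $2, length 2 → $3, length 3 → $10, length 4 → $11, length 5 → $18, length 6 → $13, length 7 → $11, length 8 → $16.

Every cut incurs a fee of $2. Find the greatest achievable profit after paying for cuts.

26

Build v[k] bottom-up: v[k] = max over allowed piece i of (p[i] + v[k−i]) − 2 per cut.
v[1] = 2
v[2] = max(2+2-2, 3+0) = 3
v[3] = max(2+3-2, 3+2-2, 10+0) = 10
v[4] = max(2+10-2, 3+3-2, 10+2-2, 11+0) = 11
v[5] = max(2+11-2, 3+10-2, 10+3-2, 11+2-2, 18+0) = 18
v[6] = max(2+18-2, 3+11-2, 10+10-2, 11+3-2, 18+2-2, 13+0) = 18
v[7] = max(2+18-2, 3+18-2, 10+11-2, …, 13+2-2, 11+0) = 19
v[8] = max(2+19-2, 3+18-2, 10+18-2, …, 11+2-2, 16+0) = 26
One optimal plan: pieces 5 + 3 (1 cut) → $28 − $2 = $26.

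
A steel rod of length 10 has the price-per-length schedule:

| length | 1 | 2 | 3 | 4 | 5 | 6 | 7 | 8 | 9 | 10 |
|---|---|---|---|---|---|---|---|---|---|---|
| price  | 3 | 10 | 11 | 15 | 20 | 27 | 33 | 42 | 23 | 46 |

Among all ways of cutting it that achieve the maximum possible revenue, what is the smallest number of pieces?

2

Let r[k] be the best obtainable value from length k. For each k, try every first piece i and keep the best of price[i] + r[k−i].
r[1] = 3
r[2] = 10
r[3] = 13  (first piece 1, then r[2]=10)
r[4] = 20  (first piece 2, then r[2]=10)
r[5] = 23  (first piece 1, then r[4]=20)
r[6] = 30  (first piece 2, then r[4]=20)
r[7] = 33  (first piece 1, then r[6]=30)
r[8] = 42
r[9] = 45  (first piece 1, then r[8]=42)
r[10] = 52  (first piece 2, then r[8]=42)
Maximum revenue is $52.
Now minimize piece count subject to staying optimal: for each k, pieces[k] = 1 + min over i with p[i]+r[k−i]=r[k] of pieces[k−i].
pieces[7] = 1
pieces[8] = 1
pieces[9] = 2
pieces[10] = 2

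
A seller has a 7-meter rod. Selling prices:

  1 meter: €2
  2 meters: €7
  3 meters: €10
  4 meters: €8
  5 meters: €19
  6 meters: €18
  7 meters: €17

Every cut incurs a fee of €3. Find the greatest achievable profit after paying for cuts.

Let v[k] be the best obtainable value from length k. For each k, try every first piece i and keep the best of price[i] + v[k−i] minus the 3 cut fee when i<k.
v[1] = 2
v[2] = max(2+2-3, 7+0) = 7
v[3] = max(2+7-3, 7+2-3, 10+0) = 10
v[4] = max(2+10-3, 7+7-3, 10+2-3, 8+0) = 11
v[5] = max(2+11-3, 7+10-3, 10+7-3, 8+2-3, 19+0) = 19
v[6] = max(2+19-3, 7+11-3, 10+10-3, 8+7-3, 19+2-3, 18+0) = 18
v[7] = max(2+18-3, 7+19-3, 10+11-3, …, 18+2-3, 17+0) = 23
One optimal plan: pieces 5 + 2 (1 cut) → €26 − €3 = €23.

23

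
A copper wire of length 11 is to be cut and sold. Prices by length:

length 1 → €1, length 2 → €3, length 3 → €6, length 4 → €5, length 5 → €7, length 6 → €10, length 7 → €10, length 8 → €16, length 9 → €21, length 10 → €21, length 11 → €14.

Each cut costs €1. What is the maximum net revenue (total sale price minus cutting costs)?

Let v[k] be the best obtainable value from length k. For each k, try every first piece i and keep the best of price[i] + v[k−i] minus the 1 cut fee when i<k.
v[1] = 1
v[2] = 3
v[3] = 6
v[4] = 6  (first piece 1, then v[3]=6)
v[5] = 8  (first piece 2, then v[3]=6)
v[6] = 11  (first piece 3, then v[3]=6)
v[7] = 11  (first piece 1, then v[6]=11)
v[8] = 16
v[9] = 21
v[10] = 21  (first piece 1, then v[9]=21)
v[11] = 23  (first piece 2, then v[9]=21)
One optimal plan: pieces 9 + 2 (1 cut) → €24 − €1 = €23.

23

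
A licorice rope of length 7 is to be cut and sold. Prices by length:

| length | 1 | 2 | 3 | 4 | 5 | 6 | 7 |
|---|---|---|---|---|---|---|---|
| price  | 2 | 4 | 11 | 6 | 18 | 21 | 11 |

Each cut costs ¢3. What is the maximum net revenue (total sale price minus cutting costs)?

20

Let net[k] be the best obtainable value from length k. For each k, try every first piece i and keep the best of price[i] + net[k−i] minus the 3 cut fee when i<k.
net[1] = 2
net[2] = max(2+2-3, 4+0) = 4
net[3] = max(2+4-3, 4+2-3, 11+0) = 11
net[4] = max(2+11-3, 4+4-3, 11+2-3, 6+0) = 10
net[5] = max(2+10-3, 4+11-3, 11+4-3, 6+2-3, 18+0) = 18
net[6] = max(2+18-3, 4+10-3, 11+11-3, 6+4-3, 18+2-3, 21+0) = 21
net[7] = max(2+21-3, 4+18-3, 11+10-3, …, 21+2-3, 11+0) = 20
One optimal plan: pieces 6 + 1 (1 cut) → ¢23 − ¢3 = ¢20.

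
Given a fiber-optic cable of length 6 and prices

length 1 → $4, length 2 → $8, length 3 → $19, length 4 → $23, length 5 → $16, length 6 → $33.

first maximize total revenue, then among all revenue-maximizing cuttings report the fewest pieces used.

Let r[k] be the best obtainable value from length k. For each k, try every first piece i and keep the best of price[i] + r[k−i].
r[1] = 4
r[2] = 8  (first piece 1, then r[1]=4)
r[3] = 19
r[4] = 23  (first piece 1, then r[3]=19)
r[5] = 27  (first piece 1, then r[4]=23)
r[6] = 38  (first piece 3, then r[3]=19)
Maximum revenue is $38.
Now minimize piece count subject to staying optimal: for each k, pieces[k] = 1 + min over i with p[i]+r[k−i]=r[k] of pieces[k−i].
pieces[3] = 1
pieces[4] = 1
pieces[5] = 2
pieces[6] = 2

2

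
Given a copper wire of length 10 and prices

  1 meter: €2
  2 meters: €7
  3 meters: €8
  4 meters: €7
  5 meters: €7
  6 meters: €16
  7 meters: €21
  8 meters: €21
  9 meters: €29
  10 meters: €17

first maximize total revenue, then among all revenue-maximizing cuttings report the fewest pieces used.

5

Build r[k] bottom-up: r[k] = max over allowed piece i of (p[i] + r[k−i]).
r[1] = 2
r[2] = 7
r[3] = 9  (first piece 1, then r[2]=7)
r[4] = 14  (first piece 2, then r[2]=7)
r[5] = 16  (first piece 1, then r[4]=14)
r[6] = 21  (first piece 2, then r[4]=14)
r[7] = 23  (first piece 1, then r[6]=21)
r[8] = 28  (first piece 2, then r[6]=21)
r[9] = 30  (first piece 1, then r[8]=28)
r[10] = 35  (first piece 2, then r[8]=28)
Maximum revenue is €35.
Now minimize piece count subject to staying optimal: for each k, pieces[k] = 1 + min over i with p[i]+r[k−i]=r[k] of pieces[k−i].
pieces[7] = 4
pieces[8] = 4
pieces[9] = 5
pieces[10] = 5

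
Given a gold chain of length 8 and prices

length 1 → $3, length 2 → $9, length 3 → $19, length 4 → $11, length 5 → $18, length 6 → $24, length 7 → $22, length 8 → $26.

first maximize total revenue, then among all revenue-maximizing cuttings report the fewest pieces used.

Consider every possible first cut. r[k] is the best of p[i]+r[k−i] over all sellable i≤k.
r[1] = 3
r[2] = max(3+3, 9+0) = 9
r[3] = max(3+9, 9+3, 19+0) = 19
r[4] = max(3+19, 9+9, 19+3, 11+0) = 22
r[5] = max(3+22, 9+19, 19+9, 11+3, 18+0) = 28
r[6] = max(3+28, 9+22, 19+19, 11+9, 18+3, 24+0) = 38
r[7] = max(3+38, 9+28, 19+22, …, 24+3, 22+0) = 41
r[8] = max(3+41, 9+38, 19+28, …, 22+3, 26+0) = 47
Maximum revenue is $47.
Now minimize piece count subject to staying optimal: for each k, pieces[k] = 1 + min over i with p[i]+r[k−i]=r[k] of pieces[k−i].
pieces[5] = 2
pieces[6] = 2
pieces[7] = 3
pieces[8] = 3

3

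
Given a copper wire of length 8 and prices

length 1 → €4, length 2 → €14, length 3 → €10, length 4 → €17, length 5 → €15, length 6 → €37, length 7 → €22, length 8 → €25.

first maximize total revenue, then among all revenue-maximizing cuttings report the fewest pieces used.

4

Consider every possible first cut. r[k] is the best of p[i]+r[k−i] over all sellable i≤k.
r[1] = 4
r[2] = max(4+4, 14+0) = 14
r[3] = max(4+14, 14+4, 10+0) = 18
r[4] = max(4+18, 14+14, 10+4, 17+0) = 28
r[5] = max(4+28, 14+18, 10+14, 17+4, 15+0) = 32
r[6] = max(4+32, 14+28, 10+18, 17+14, 15+4, 37+0) = 42
r[7] = max(4+42, 14+32, 10+28, …, 37+4, 22+0) = 46
r[8] = max(4+46, 14+42, 10+32, …, 22+4, 25+0) = 56
Maximum revenue is €56.
Now minimize piece count subject to staying optimal: for each k, pieces[k] = 1 + min over i with p[i]+r[k−i]=r[k] of pieces[k−i].
pieces[5] = 3
pieces[6] = 3
pieces[7] = 4
pieces[8] = 4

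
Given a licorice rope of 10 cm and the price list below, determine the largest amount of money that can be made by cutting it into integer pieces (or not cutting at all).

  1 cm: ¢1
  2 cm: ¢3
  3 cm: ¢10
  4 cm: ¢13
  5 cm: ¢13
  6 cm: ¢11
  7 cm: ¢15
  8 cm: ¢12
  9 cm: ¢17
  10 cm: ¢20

33

Let best[k] be the best obtainable value from length k. For each k, try every first piece i and keep the best of price[i] + best[k−i].
best[1] = 1
best[2] = max(1+1, 3+0) = 3
best[3] = max(1+3, 3+1, 10+0) = 10
best[4] = max(1+10, 3+3, 10+1, 13+0) = 13
best[5] = max(1+13, 3+10, 10+3, 13+1, 13+0) = 14
best[6] = max(1+14, 3+13, 10+10, 13+3, 13+1, 11+0) = 20
best[7] = max(1+20, 3+14, 10+13, …, 11+1, 15+0) = 23
best[8] = max(1+23, 3+20, 10+14, …, 15+1, 12+0) = 26
best[9] = max(1+26, 3+23, 10+20, …, 12+1, 17+0) = 30
best[10] = max(1+30, 3+26, 10+23, …, 17+1, 20+0) = 33
One optimal cutting: 4 + 3 + 3 → ¢13 + ¢10 + ¢10 = ¢33.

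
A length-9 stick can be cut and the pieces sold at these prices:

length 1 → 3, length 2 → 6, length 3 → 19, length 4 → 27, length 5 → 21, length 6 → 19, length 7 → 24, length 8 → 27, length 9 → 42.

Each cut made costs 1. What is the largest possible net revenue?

55

Build r[k] bottom-up: r[k] = max over allowed piece i of (p[i] + r[k−i]) − 1 per cut.
r[1] = 3
r[2] = max(3+3-1, 6+0) = 6
r[3] = max(3+6-1, 6+3-1, 19+0) = 19
r[4] = max(3+19-1, 6+6-1, 19+3-1, 27+0) = 27
r[5] = max(3+27-1, 6+19-1, 19+6-1, 27+3-1, 21+0) = 29
r[6] = max(3+29-1, 6+27-1, 19+19-1, 27+6-1, 21+3-1, 19+0) = 37
r[7] = max(3+37-1, 6+29-1, 19+27-1, …, 19+3-1, 24+0) = 45
r[8] = max(3+45-1, 6+37-1, 19+29-1, …, 24+3-1, 27+0) = 53
r[9] = max(3+53-1, 6+45-1, 19+37-1, …, 27+3-1, 42+0) = 55
One optimal plan: pieces 4 + 4 + 1 (2 cuts) → 57 − 2 = 55.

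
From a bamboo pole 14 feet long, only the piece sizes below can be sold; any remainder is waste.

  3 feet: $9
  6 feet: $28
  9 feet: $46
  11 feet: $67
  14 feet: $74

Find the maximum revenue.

Build f[k] bottom-up: f[k] = max over allowed piece i of (p[i] + f[k−i]).
f[1] = 0
f[2] = 0
f[3] = 9
f[4] = 9
f[5] = 9
f[6] = 28
f[7] = 28
f[8] = 28
f[9] = 46
f[10] = 46
f[11] = 67
f[12] = 67
f[13] = 67
f[14] = 76  (first piece 3, then f[11]=67)
One optimal cutting: 11 + 3 → $76.

76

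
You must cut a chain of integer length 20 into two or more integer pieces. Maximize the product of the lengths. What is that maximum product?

Let P[k] be the best product for length k (with at least one cut). For each first piece i, the rest contributes max(k−i, P[k−i]).
Small cases: P[2]=1, P[3]=2, P[4]=4, P[5]=6, P[6]=9, P[7]=12, P[8]=18, P[9]=27, P[10]=36, P[11]=54, P[12]=81.
P[13] = 2·max(11,54) = 2·54 = 108
P[14] = 2·max(12,81) = 2·81 = 162
P[15] = 3·max(12,81) = 3·81 = 243
P[16] = 2·max(14,162) = 2·162 = 324
P[17] = 2·max(15,243) = 2·243 = 486
P[18] = 3·max(15,243) = 3·243 = 729
P[19] = 2·max(17,486) = 2·486 = 972
P[20] = 2·max(18,729) = 2·729 = 1458
One optimal split: 3 + 3 + 3 + 3 + 3 + 3 + 2; product 3·3·3·3·3·3·2 = 1458.

1458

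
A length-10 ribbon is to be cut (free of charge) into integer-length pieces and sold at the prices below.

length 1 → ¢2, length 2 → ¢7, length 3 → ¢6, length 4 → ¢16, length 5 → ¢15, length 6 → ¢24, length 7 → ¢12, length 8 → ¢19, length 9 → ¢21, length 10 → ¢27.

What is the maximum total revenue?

Build v[k] bottom-up: v[k] = max over allowed piece i of (p[i] + v[k−i]).
v[1] = 2
v[2] = max(2+2, 7+0) = 7
v[3] = max(2+7, 7+2, 6+0) = 9
v[4] = max(2+9, 7+7, 6+2, 16+0) = 16
v[5] = max(2+16, 7+9, 6+7, 16+2, 15+0) = 18
v[6] = max(2+18, 7+16, 6+9, 16+7, 15+2, 24+0) = 24
v[7] = max(2+24, 7+18, 6+16, …, 24+2, 12+0) = 26
v[8] = max(2+26, 7+24, 6+18, …, 12+2, 19+0) = 32
v[9] = max(2+32, 7+26, 6+24, …, 19+2, 21+0) = 34
v[10] = max(2+34, 7+32, 6+26, …, 21+2, 27+0) = 40
One optimal cutting: 6 + 4 → ¢24 + ¢16 = ¢40.

40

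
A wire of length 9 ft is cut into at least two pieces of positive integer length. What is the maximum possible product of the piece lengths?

27

Define P[k] = max over 1≤i<k of i · max(k−i, P[k−i]); the inner max lets the remainder stay uncut if that's better.
Small cases: P[2]=1.
P[3] = 1×max(2,1) = 1×2 = 2
P[4] = 2×max(2,1) = 2×2 = 4
P[5] = 2×max(3,2) = 2×3 = 6
P[6] = 3×max(3,2) = 3×3 = 9
P[7] = 2×max(5,6) = 2×6 = 12
P[8] = 2×max(6,9) = 2×9 = 18
P[9] = 3×max(6,9) = 3×9 = 27
One optimal split: 3 + 3 + 3; product 3×3×3 = 27.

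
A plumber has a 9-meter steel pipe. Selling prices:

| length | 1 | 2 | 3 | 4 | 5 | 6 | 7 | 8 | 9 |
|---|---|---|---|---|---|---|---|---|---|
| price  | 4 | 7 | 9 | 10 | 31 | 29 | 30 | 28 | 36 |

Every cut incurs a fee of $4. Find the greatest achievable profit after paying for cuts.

37

Build net[k] bottom-up: net[k] = max over allowed piece i of (p[i] + net[k−i]) − 4 per cut.
net[1] = 4
net[2] = 7
net[3] = 9
net[4] = 10  (first piece 2, then net[2]=7)
net[5] = 31
net[6] = 31  (first piece 1, then net[5]=31)
net[7] = 34  (first piece 2, then net[5]=31)
net[8] = 36  (first piece 3, then net[5]=31)
net[9] = 37  (first piece 2, then net[7]=34)
One optimal plan: pieces 5 + 2 + 2 (2 cuts) → $45 − $8 = $37.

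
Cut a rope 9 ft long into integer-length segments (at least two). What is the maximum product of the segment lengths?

27

Let g[k] be the best product for length k (with at least one cut). For each first piece i, the rest contributes max(k−i, g[k−i]).
g[2] = 1*max(1,0) = 1*1 = 1
g[3] = max(1*2, 2*1) = 2
g[4] = max(1*3, 2*2, 3*1) = 4
g[5] = max(1*4, 2*3, 3*2, 4*1) = 6
g[6] = max(1*6, 2*4, 3*3, 4*2, 5*1) = 9
g[7] = max(1*9, 2*6, 3*4, 4*3, 5*2, 6*1) = 12
g[8] = max(1*12, 2*9, 3*6, …, 6*2, 7*1) = 18
g[9] = max(1*18, 2*12, 3*9, …, 7*2, 8*1) = 27
One optimal split: 3 + 3 + 3; product 3*3*3 = 27.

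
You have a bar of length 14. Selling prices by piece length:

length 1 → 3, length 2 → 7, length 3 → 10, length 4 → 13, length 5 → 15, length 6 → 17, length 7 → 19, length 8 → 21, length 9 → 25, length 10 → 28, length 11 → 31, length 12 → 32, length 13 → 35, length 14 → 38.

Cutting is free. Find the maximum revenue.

Let best[k] be the best obtainable value from length k. For each k, try every first piece i and keep the best of price[i] + best[k−i].
best[1] = 3
best[2] = max(3+3, 7+0) = 7
best[3] = max(3+7, 7+3, 10+0) = 10
best[4] = max(3+10, 7+7, 10+3, 13+0) = 14
best[5] = max(3+14, 7+10, 10+7, 13+3, 15+0) = 17
best[6] = max(3+17, 7+14, 10+10, 13+7, 15+3, 17+0) = 21
best[7] = max(3+21, 7+17, 10+14, …, 17+3, 19+0) = 24
best[8] = max(3+24, 7+21, 10+17, …, 19+3, 21+0) = 28
best[9] = max(3+28, 7+24, 10+21, …, 21+3, 25+0) = 31
best[10] = max(3+31, 7+28, 10+24, …, 25+3, 28+0) = 35
best[11] = max(3+35, 7+31, 10+28, …, 28+3, 31+0) = 38
best[12] = max(3+38, 7+35, 10+31, …, 31+3, 32+0) = 42
best[13] = max(3+42, 7+38, 10+35, …, 32+3, 35+0) = 45
best[14] = max(3+45, 7+42, 10+38, …, 35+3, 38+0) = 49
One optimal cutting: 2 + 2 + 2 + 2 + 2 + 2 + 2 → 7 + 7 + 7 + 7 + 7 + 7 + 7 = 49.

49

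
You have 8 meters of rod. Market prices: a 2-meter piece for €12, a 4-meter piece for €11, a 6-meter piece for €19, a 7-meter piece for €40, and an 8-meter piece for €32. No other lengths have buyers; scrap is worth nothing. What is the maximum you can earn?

48

Let f[k] be the best obtainable value from length k. For each k, try every first piece i and keep the best of price[i] + f[k−i].
f[1] = 0
f[2] = 12
f[3] = 12
f[4] = max(12+12, 11+0) = 24
f[5] = max(12+12, 11+0) = 24
f[6] = max(12+24, 11+12, 19+0) = 36
f[7] = max(12+24, 11+12, 19+0, 40+0) = 40
f[8] = max(12+36, 11+24, 19+12, 40+0, 32+0) = 48
One optimal cutting: 2 + 2 + 2 + 2 → €48.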